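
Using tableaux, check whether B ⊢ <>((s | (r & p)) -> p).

Invalid (countermodel exists)

Tableau for the negation ~<>((s | (r & p)) -> p):
1. ~<>((s | (r & p)) -> p), w0
2. ~((s | (r & p)) -> p), w0
3. s | (r & p), w0
4. ~p, w0
5. s, w0
Accessibility: w0Rw0
The negation has an open branch (countermodel exists).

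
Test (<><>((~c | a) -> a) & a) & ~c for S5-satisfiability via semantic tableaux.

Satisfiable

1. (<><>((~c | a) -> a) & a) & ~c, w0
2. <><>((~c | a) -> a) & a, w0   [&-rule on 1]
3. ~c, w0   [&-rule on 1]
4. <><>((~c | a) -> a), w0   [&-rule on 2]
5. a, w0   [&-rule on 2]
6. <>((~c | a) -> a), w1   [<>-rule on 4: fresh world w1, w0Rw1]
7. (~c | a) -> a, w2   [<>-rule on 6: fresh world w2, w1Rw2]
8. a, w2   [->-rule on 7 (branches; this branch)]
Accessibility: w0Rw0, w0Rw1, w0Rw2, w1Rw0, w1Rw1, w1Rw2, w2Rw0, w2Rw1, w2Rw2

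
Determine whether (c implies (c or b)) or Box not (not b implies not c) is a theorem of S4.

Tableau for the negation not ((c implies (c or b)) or Box not (not b implies not c)):
1. not ((c implies (c or b)) or Box not (not b implies not c)), u
2. not (c implies (c or b)), u
3. not Box not (not b implies not c), u
4. c, u
5. not (c or b), u
6. not c, u
7. not b, u
Accessibility: uRu
Branch closes: c and not c both at u.
Every branch of the negation's tableau closes; the branch above is one of them.

Valid in S4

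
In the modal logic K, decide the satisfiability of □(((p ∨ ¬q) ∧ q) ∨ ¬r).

Satisfiable (open branch found)

1. □(((p ∨ ¬q) ∧ q) ∨ ¬r), w0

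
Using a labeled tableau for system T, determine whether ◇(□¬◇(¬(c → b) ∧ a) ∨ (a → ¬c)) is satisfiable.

Satisfiable (open branch found)

1. ◇(□¬◇(¬(c → b) ∧ a) ∨ (a → ¬c)), 0
2. □¬◇(¬(c → b) ∧ a) ∨ (a → ¬c), 1
3. a → ¬c, 1
4. ¬c, 1
Accessibility: 0R0, 0R1, 1R1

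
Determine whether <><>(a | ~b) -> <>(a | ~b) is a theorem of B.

Tableau for the negation ~(<><>(a | ~b) -> <>(a | ~b)):
1. ~(<><>(a | ~b) -> <>(a | ~b)), u
2. <><>(a | ~b), u   [~->-rule on 1]
3. ~<>(a | ~b), u   [~->-rule on 1]
4. ~(a | ~b), u   [~<>-rule on 3 via uRu]
5. ~a, u   [~|-rule on 4]
6. b, u   [~|-rule on 4]
7. <>(a | ~b), v   [<>-rule on 2: fresh world v, uRv]
8. ~(a | ~b), v   [~<>-rule on 3 via uRv]
9. ~a, v   [~|-rule on 8]
10. b, v   [~|-rule on 8]
11. a | ~b, w   [<>-rule on 7: fresh world w, vRw]
12. ~b, w   [|-rule on 11 (branches; this branch)]
Accessibility: uRu, uRv, vRu, vRv, vRw, wRv, wRw
The negation has an open branch (countermodel exists).

Not valid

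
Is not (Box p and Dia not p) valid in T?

Tableau for the negation Box p and Dia not p:
1. Box p and Dia not p, w0
2. Box p, w0
3. Dia not p, w0
4. p, w0
5. not p, w1
6. p, w1
Accessibility: w0Rw0, w0Rw1, w1Rw1
Branch closes: p and not p both at w1.
All branches of the negation close; one closing branch shown above.

Valid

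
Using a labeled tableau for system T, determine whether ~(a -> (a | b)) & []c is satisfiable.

1. ~(a -> (a | b)) & []c, 0
2. ~(a -> (a | b)), 0
3. []c, 0
4. a, 0
5. ~(a | b), 0
6. ~a, 0
7. ~b, 0
Accessibility: 0R0
Branch closes: a and ~a both at 0.
(One branch shown.) All branches close.

No, unsatisfiable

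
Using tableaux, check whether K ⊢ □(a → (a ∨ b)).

Valid in K

Tableau for the negation ¬□(a → (a ∨ b)):
1. ¬□(a → (a ∨ b)), w0
2. ¬(a → (a ∨ b)), w1
3. a, w1
4. ¬(a ∨ b), w1
5. ¬a, w1
6. ¬b, w1
Accessibility: w0Rw1
Branch closes: a and ¬a both at w1.
Every branch of the negation's tableau closes; the branch above is one of them.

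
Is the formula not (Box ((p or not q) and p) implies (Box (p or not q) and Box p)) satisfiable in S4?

Unsatisfiable

1. not (Box ((p or not q) and p) implies (Box (p or not q) and Box p)), 0
2. Box ((p or not q) and p), 0
3. not (Box (p or not q) and Box p), 0
4. (p or not q) and p, 0
5. p or not q, 0
6. p, 0
7. not Box (p or not q), 0
8. not q, 0
9. not (p or not q), 1
10. not p, 1
11. q, 1
12. (p or not q) and p, 1
13. p or not q, 1
14. p, 1
Accessibility: 0R0, 0R1, 1R1
Branch closes: p and not p both at 1.
Every branch closes; the branch above is one of them.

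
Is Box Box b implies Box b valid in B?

Tableau for the negation not (Box Box b implies Box b):
1. not (Box Box b implies Box b), u
2. Box Box b, u   [neg-implies-rule on 1]
3. not Box b, u   [neg-implies-rule on 1]
4. Box b, u   [Box-rule on 2 via uRu]
5. b, u   [Box-rule on 4 via uRu]
6. not b, v   [neg-Box-rule on 3: fresh world v, uRv]
7. Box b, v   [Box-rule on 2 via uRv]
8. b, v   [Box-rule on 4 via uRv]
Accessibility: uRu, uRv, vRu, vRv
Branch closes: b and not b both at v.
Every branch of the negation's tableau closes; the branch above is one of them.

Valid in B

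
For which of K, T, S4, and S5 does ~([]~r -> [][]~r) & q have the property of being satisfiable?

K, T

T-tableau for the formula:
1. ~([]~r -> [][]~r) & q, u
2. ~([]~r -> [][]~r), u
3. q, u
4. []~r, u
5. ~[][]~r, u
6. ~r, u
7. ~[]~r, v
8. ~r, v
9. r, w
Accessibility: uRu, uRv, vRv, vRw, wRw
Complete open branch: satisfiable in T, hence also in K (this T-model is also a K-model).
S4-tableau for the formula:
1. ~([]~r -> [][]~r) & q, u
2. ~([]~r -> [][]~r), u
3. q, u
4. []~r, u
5. ~[][]~r, u
6. ~r, u
7. ~[]~r, v
8. ~r, v
9. r, w
10. ~r, w
Accessibility: uRu, uRv, uRw, vRv, vRw, wRw
Branch closes: r and ~r both at w.
Every branch closes (one shown): unsatisfiable in S4, hence also in S5 (every S5-frame is an S4-frame).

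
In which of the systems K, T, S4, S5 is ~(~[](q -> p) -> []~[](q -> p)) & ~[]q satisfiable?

K, T, S4

S4-tableau for the formula:
1. ~(~[](q -> p) -> []~[](q -> p)) & ~[]q, 0
2. ~(~[](q -> p) -> []~[](q -> p)), 0
3. ~[]q, 0
4. ~[](q -> p), 0
5. ~[]~[](q -> p), 0
6. ~q, 1
7. ~(q -> p), 2
8. q, 2
9. ~p, 2
10. [](q -> p), 3
11. q -> p, 3
12. p, 3
Accessibility: 0R0, 0R1, 0R2, 0R3, 1R1, 2R2, 3R3
Complete open branch: satisfiable in S4, hence also in K, T (this S4-model is also a K-model and a T-model).
S5-tableau for the formula:
1. ~(~[](q -> p) -> []~[](q -> p)) & ~[]q, 0
2. ~(~[](q -> p) -> []~[](q -> p)), 0
3. ~[]q, 0
4. ~[](q -> p), 0
5. ~[]~[](q -> p), 0
6. ~q, 1
7. ~(q -> p), 2
8. q, 2
9. ~p, 2
10. [](q -> p), 3
11. q -> p, 0
12. q -> p, 1
13. q -> p, 2
14. q -> p, 3
15. p, 0
16. p, 1
17. p, 2
Accessibility: 0R0, 0R1, 0R2, 0R3, 1R0, 1R1, 1R2, 1R3, 2R0, 2R1, 2R2, 2R3, 3R0, 3R1, 3R2, 3R3
Branch closes: p and ~p both at 2.
Every branch closes (one shown): unsatisfiable in S5.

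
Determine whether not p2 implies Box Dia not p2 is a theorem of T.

Invalid (countermodel exists)

Tableau for the negation not (not p2 implies Box Dia not p2):
1. not (not p2 implies Box Dia not p2), w0
2. not p2, w0
3. not Box Dia not p2, w0
4. not Dia not p2, w1
5. p2, w1
Accessibility: w0Rw0, w0Rw1, w1Rw1
The negation has an open branch (countermodel exists).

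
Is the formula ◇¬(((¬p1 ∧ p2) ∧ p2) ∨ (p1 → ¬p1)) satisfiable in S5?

1. ◇¬(((¬p1 ∧ p2) ∧ p2) ∨ (p1 → ¬p1)), 0
2. ¬(((¬p1 ∧ p2) ∧ p2) ∨ (p1 → ¬p1)), 1
3. ¬((¬p1 ∧ p2) ∧ p2), 1
4. ¬(p1 → ¬p1), 1
5. p1, 1
6. ¬p2, 1
Accessibility: 0R0, 0R1, 1R0, 1R1

Satisfiable (open branch found)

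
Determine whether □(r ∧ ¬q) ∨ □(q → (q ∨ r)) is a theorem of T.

Valid in T

Tableau for the negation ¬(□(r ∧ ¬q) ∨ □(q → (q ∨ r))):
1. ¬(□(r ∧ ¬q) ∨ □(q → (q ∨ r))), w0
2. ¬□(r ∧ ¬q), w0
3. ¬□(q → (q ∨ r)), w0
4. ¬(r ∧ ¬q), w1
5. q, w1
6. ¬(q → (q ∨ r)), w2
7. q, w2
8. ¬(q ∨ r), w2
9. ¬q, w2
10. ¬r, w2
Accessibility: w0Rw0, w0Rw1, w0Rw2, w1Rw1, w2Rw2
Branch closes: q and ¬q both at w2.
All branches of the negation close; one closing branch shown above.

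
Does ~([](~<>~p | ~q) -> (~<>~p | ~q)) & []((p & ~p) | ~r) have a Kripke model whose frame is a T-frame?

Unsatisfiable (every branch closes)

1. ~([](~<>~p | ~q) -> (~<>~p | ~q)) & []((p & ~p) | ~r), w0
2. ~([](~<>~p | ~q) -> (~<>~p | ~q)), w0
3. []((p & ~p) | ~r), w0
4. [](~<>~p | ~q), w0
5. ~(~<>~p | ~q), w0
6. <>~p, w0
7. q, w0
8. (p & ~p) | ~r, w0
9. ~<>~p | ~q, w0
10. ~r, w0
11. ~<>~p, w0
12. p, w0
13. ~p, w1
14. (p & ~p) | ~r, w1
15. ~<>~p | ~q, w1
16. p, w1
Accessibility: w0Rw0, w0Rw1, w1Rw1
Branch closes: p and ~p both at w1.
Every branch closes; the branch above is one of them.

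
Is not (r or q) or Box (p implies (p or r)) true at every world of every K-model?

Valid in K

Tableau for the negation not (not (r or q) or Box (p implies (p or r))):
1. not (not (r or q) or Box (p implies (p or r))), u
2. r or q, u
3. not Box (p implies (p or r)), u
4. q, u
5. not (p implies (p or r)), v
6. p, v
7. not (p or r), v
8. not p, v
9. not r, v
Accessibility: uRv
Branch closes: p and not p both at v.
Every branch of the negation's tableau closes; the branch above is one of them.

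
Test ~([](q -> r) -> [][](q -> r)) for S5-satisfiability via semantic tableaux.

1. ~([](q -> r) -> [][](q -> r)), w0
2. [](q -> r), w0   [~->-rule on 1]
3. ~[][](q -> r), w0   [~->-rule on 1]
4. q -> r, w0   [[]-rule on 2 via w0Rw0]
5. r, w0   [->-rule on 4 (branches; this branch)]
6. ~[](q -> r), w1   [~[]-rule on 3: fresh world w1, w0Rw1]
7. q -> r, w1   [[]-rule on 2 via w0Rw1]
8. r, w1   [->-rule on 7 (branches; this branch)]
9. ~(q -> r), w2   [~[]-rule on 6: fresh world w2, w1Rw2]
10. q, w2   [~->-rule on 9]
11. ~r, w2   [~->-rule on 9]
12. q -> r, w2   [[]-rule on 2 via w0Rw2]
13. r, w2   [->-rule on 12 (branches; this branch)]
Accessibility: w0Rw0, w0Rw1, w0Rw2, w1Rw0, w1Rw1, w1Rw2, w2Rw0, w2Rw1, w2Rw2
Branch closes: r and ~r both at w2.
Every branch closes; the branch above is one of them.

No, unsatisfiable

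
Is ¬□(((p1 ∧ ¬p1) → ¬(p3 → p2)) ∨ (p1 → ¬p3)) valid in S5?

Tableau for the negation □(((p1 ∧ ¬p1) → ¬(p3 → p2)) ∨ (p1 → ¬p3)):
1. □(((p1 ∧ ¬p1) → ¬(p3 → p2)) ∨ (p1 → ¬p3)), w0
2. ((p1 ∧ ¬p1) → ¬(p3 → p2)) ∨ (p1 → ¬p3), w0   [□-rule on 1 via w0Rw0]
3. p1 → ¬p3, w0   [∨-rule on 2 (branches; this branch)]
4. ¬p3, w0   [→-rule on 3 (branches; this branch)]
Accessibility: w0Rw0
The negation has an open branch (countermodel exists).

No, not valid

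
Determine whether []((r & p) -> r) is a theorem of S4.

Valid

Tableau for the negation ~[]((r & p) -> r):
1. ~[]((r & p) -> r), 0
2. ~((r & p) -> r), 1   [~[]-rule on 1: fresh world 1, 0R1]
3. r & p, 1   [~->-rule on 2]
4. ~r, 1   [~->-rule on 2]
5. r, 1   [&-rule on 3]
6. p, 1   [&-rule on 3]
Accessibility: 0R0, 0R1, 1R1
Branch closes: r and ~r both at 1.
All branches of the negation close; one closing branch shown above.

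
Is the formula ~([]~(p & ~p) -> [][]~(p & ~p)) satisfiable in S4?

1. ~([]~(p & ~p) -> [][]~(p & ~p)), u
2. []~(p & ~p), u
3. ~[][]~(p & ~p), u
4. ~(p & ~p), u
5. p, u
6. ~[]~(p & ~p), v
7. ~(p & ~p), v
8. p, v
9. p & ~p, w
10. p, w
11. ~p, w
Accessibility: uRu, uRv, uRw, vRv, vRw, wRw
Branch closes: p and ~p both at w.
(One branch shown.) All branches close.

No, unsatisfiable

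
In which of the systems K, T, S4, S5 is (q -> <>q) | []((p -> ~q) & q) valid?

T, S4, S5

T-tableau for the negation ~((q -> <>q) | []((p -> ~q) & q)):
1. ~((q -> <>q) | []((p -> ~q) & q)), 0
2. ~(q -> <>q), 0   [~|-rule on 1]
3. ~[]((p -> ~q) & q), 0   [~|-rule on 1]
4. q, 0   [~->-rule on 2]
5. ~<>q, 0   [~->-rule on 2]
6. ~q, 0   [~<>-rule on 5 via 0R0]
Accessibility: 0R0
Branch closes: q and ~q both at 0.
Every branch closes (one shown): valid in T, hence also in S4, S5 (every theorem of T is a theorem of S4 and S5).
K-tableau for the negation ~((q -> <>q) | []((p -> ~q) & q)):
1. ~((q -> <>q) | []((p -> ~q) & q)), 0
2. ~(q -> <>q), 0   [~|-rule on 1]
3. ~[]((p -> ~q) & q), 0   [~|-rule on 1]
4. q, 0   [~->-rule on 2]
5. ~<>q, 0   [~->-rule on 2]
6. ~((p -> ~q) & q), 1   [~[]-rule on 3: fresh world 1, 0R1]
7. ~q, 1   [~<>-rule on 5 via 0R1]
Accessibility: 0R1
Complete open branch: countermodel on a K-frame, so not valid in K.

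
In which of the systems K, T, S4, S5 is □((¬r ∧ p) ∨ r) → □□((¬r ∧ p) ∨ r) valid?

T-tableau for the negation ¬(□((¬r ∧ p) ∨ r) → □□((¬r ∧ p) ∨ r)):
1. ¬(□((¬r ∧ p) ∨ r) → □□((¬r ∧ p) ∨ r)), 0
2. □((¬r ∧ p) ∨ r), 0
3. ¬□□((¬r ∧ p) ∨ r), 0
4. (¬r ∧ p) ∨ r, 0
5. r, 0
6. ¬□((¬r ∧ p) ∨ r), 1
7. (¬r ∧ p) ∨ r, 1
8. r, 1
9. ¬((¬r ∧ p) ∨ r), 2
10. ¬(¬r ∧ p), 2
11. ¬r, 2
12. ¬p, 2
Accessibility: 0R0, 0R1, 1R1, 1R2, 2R2
Complete open branch: countermodel on a T-frame, so not valid in T, nor in K (the same frame is also a K-frame).
S4-tableau for the negation ¬(□((¬r ∧ p) ∨ r) → □□((¬r ∧ p) ∨ r)):
1. ¬(□((¬r ∧ p) ∨ r) → □□((¬r ∧ p) ∨ r)), 0
2. □((¬r ∧ p) ∨ r), 0
3. ¬□□((¬r ∧ p) ∨ r), 0
4. (¬r ∧ p) ∨ r, 0
5. ¬r ∧ p, 0
6. ¬r, 0
7. p, 0
8. ¬□((¬r ∧ p) ∨ r), 1
9. (¬r ∧ p) ∨ r, 1
10. ¬r ∧ p, 1
11. ¬r, 1
12. p, 1
13. ¬((¬r ∧ p) ∨ r), 2
14. ¬(¬r ∧ p), 2
15. ¬r, 2
16. (¬r ∧ p) ∨ r, 2
17. ¬p, 2
18. ¬r ∧ p, 2
19. p, 2
Accessibility: 0R0, 0R1, 0R2, 1R1, 1R2, 2R2
Branch closes: p and ¬p both at 2.
Every branch closes (one shown): valid in S4, hence also in S5 (every theorem of S4 is a theorem of S5).

S4, S5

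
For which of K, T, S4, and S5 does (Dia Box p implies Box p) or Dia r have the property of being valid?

S4-tableau for the negation not ((Dia Box p implies Box p) or Dia r):
1. not ((Dia Box p implies Box p) or Dia r), w0
2. not (Dia Box p implies Box p), w0
3. not Dia r, w0
4. Dia Box p, w0
5. not Box p, w0
6. not r, w0
7. Box p, w1
8. not r, w1
9. p, w1
10. not p, w2
11. not r, w2
Accessibility: w0Rw0, w0Rw1, w0Rw2, w1Rw1, w2Rw2
Complete open branch: countermodel on an S4-frame, so not valid in S4, nor in K, T (the same frame is also a K-frame and a T-frame).
S5-tableau for the negation not ((Dia Box p implies Box p) or Dia r):
1. not ((Dia Box p implies Box p) or Dia r), w0
2. not (Dia Box p implies Box p), w0
3. not Dia r, w0
4. Dia Box p, w0
5. not Box p, w0
6. not r, w0
7. Box p, w1
8. not r, w1
9. p, w0
10. p, w1
11. not p, w2
12. not r, w2
13. p, w2
Accessibility: w0Rw0, w0Rw1, w0Rw2, w1Rw0, w1Rw1, w1Rw2, w2Rw0, w2Rw1, w2Rw2
Branch closes: p and not p both at w2.
Every branch closes (one shown): valid in S5.

S5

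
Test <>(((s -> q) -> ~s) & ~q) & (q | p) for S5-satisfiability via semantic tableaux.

1. <>(((s -> q) -> ~s) & ~q) & (q | p), w0
2. <>(((s -> q) -> ~s) & ~q), w0   [&-rule on 1]
3. q | p, w0   [&-rule on 1]
4. p, w0   [|-rule on 3 (branches; this branch)]
5. ((s -> q) -> ~s) & ~q, w1   [<>-rule on 2: fresh world w1, w0Rw1]
6. (s -> q) -> ~s, w1   [&-rule on 5]
7. ~q, w1   [&-rule on 5]
8. ~s, w1   [->-rule on 6 (branches; this branch)]
Accessibility: w0Rw0, w0Rw1, w1Rw0, w1Rw1

Satisfiable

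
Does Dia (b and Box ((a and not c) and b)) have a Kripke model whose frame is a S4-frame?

1. Dia (b and Box ((a and not c) and b)), u
2. b and Box ((a and not c) and b), v
3. b, v
4. Box ((a and not c) and b), v
5. (a and not c) and b, v
6. a and not c, v
7. a, v
8. not c, v
Accessibility: uRu, uRv, vRv

Yes, satisfiable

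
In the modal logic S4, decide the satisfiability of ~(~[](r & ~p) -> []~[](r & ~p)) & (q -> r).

Satisfiable

1. ~(~[](r & ~p) -> []~[](r & ~p)) & (q -> r), u
2. ~(~[](r & ~p) -> []~[](r & ~p)), u
3. q -> r, u
4. ~[](r & ~p), u
5. ~[]~[](r & ~p), u
6. r, u
7. ~(r & ~p), v
8. p, v
9. [](r & ~p), w
10. r & ~p, w
11. r, w
12. ~p, w
Accessibility: uRu, uRv, uRw, vRv, wRw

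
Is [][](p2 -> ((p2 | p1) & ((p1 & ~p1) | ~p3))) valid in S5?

Tableau for the negation ~[][](p2 -> ((p2 | p1) & ((p1 & ~p1) | ~p3))):
1. ~[][](p2 -> ((p2 | p1) & ((p1 & ~p1) | ~p3))), 0
2. ~[](p2 -> ((p2 | p1) & ((p1 & ~p1) | ~p3))), 1
3. ~(p2 -> ((p2 | p1) & ((p1 & ~p1) | ~p3))), 2
4. p2, 2
5. ~((p2 | p1) & ((p1 & ~p1) | ~p3)), 2
6. ~((p1 & ~p1) | ~p3), 2
7. ~(p1 & ~p1), 2
8. p3, 2
9. p1, 2
Accessibility: 0R0, 0R1, 0R2, 1R0, 1R1, 1R2, 2R0, 2R1, 2R2
The negation has an open branch (countermodel exists).

Not valid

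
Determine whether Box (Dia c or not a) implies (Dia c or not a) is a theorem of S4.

Tableau for the negation not (Box (Dia c or not a) implies (Dia c or not a)):
1. not (Box (Dia c or not a) implies (Dia c or not a)), u
2. Box (Dia c or not a), u
3. not (Dia c or not a), u
4. not Dia c, u
5. a, u
6. Dia c or not a, u
7. not c, u
8. Dia c, u
9. c, v
10. Dia c or not a, v
11. not c, v
Accessibility: uRu, uRv, vRv
Branch closes: c and not c both at v.
Every branch of the negation's tableau closes; the branch above is one of them.

Valid in S4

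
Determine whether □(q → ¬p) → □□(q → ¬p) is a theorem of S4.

Tableau for the negation ¬(□(q → ¬p) → □□(q → ¬p)):
1. ¬(□(q → ¬p) → □□(q → ¬p)), w0
2. □(q → ¬p), w0
3. ¬□□(q → ¬p), w0
4. q → ¬p, w0
5. ¬p, w0
6. ¬□(q → ¬p), w1
7. q → ¬p, w1
8. ¬p, w1
9. ¬(q → ¬p), w2
10. q, w2
11. p, w2
12. q → ¬p, w2
13. ¬p, w2
Accessibility: w0Rw0, w0Rw1, w0Rw2, w1Rw1, w1Rw2, w2Rw2
Branch closes: p and ¬p both at w2.
All branches of the negation close; one closing branch shown above.

Valid in S4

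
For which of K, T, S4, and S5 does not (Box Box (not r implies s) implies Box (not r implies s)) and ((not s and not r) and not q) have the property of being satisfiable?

K-tableau for the formula:
1. not (Box Box (not r implies s) implies Box (not r implies s)) and ((not s and not r) and not q), 0
2. not (Box Box (not r implies s) implies Box (not r implies s)), 0
3. (not s and not r) and not q, 0
4. Box Box (not r implies s), 0
5. not Box (not r implies s), 0
6. not s and not r, 0
7. not q, 0
8. not s, 0
9. not r, 0
10. not (not r implies s), 1
11. not r, 1
12. not s, 1
13. Box (not r implies s), 1
Accessibility: 0R1
Complete open branch: satisfiable in K.
T-tableau for the formula:
1. not (Box Box (not r implies s) implies Box (not r implies s)) and ((not s and not r) and not q), 0
2. not (Box Box (not r implies s) implies Box (not r implies s)), 0
3. (not s and not r) and not q, 0
4. Box Box (not r implies s), 0
5. not Box (not r implies s), 0
6. not s and not r, 0
7. not q, 0
8. not s, 0
9. not r, 0
10. Box (not r implies s), 0
11. not r implies s, 0
12. s, 0
Accessibility: 0R0
Branch closes: s and not s both at 0.
Every branch closes (one shown): unsatisfiable in T, hence also in S4, S5 (every S4/S5-frame is a T-frame).

K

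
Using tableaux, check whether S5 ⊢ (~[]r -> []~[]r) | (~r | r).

Valid

Tableau for the negation ~((~[]r -> []~[]r) | (~r | r)):
1. ~((~[]r -> []~[]r) | (~r | r)), u
2. ~(~[]r -> []~[]r), u   [~|-rule on 1]
3. ~(~r | r), u   [~|-rule on 1]
4. ~[]r, u   [~->-rule on 2]
5. ~[]~[]r, u   [~->-rule on 2]
6. r, u   [~|-rule on 3]
7. ~r, u   [~|-rule on 3]
Accessibility: uRu
Branch closes: r and ~r both at u.
Every branch of the negation's tableau closes; the branch above is one of them.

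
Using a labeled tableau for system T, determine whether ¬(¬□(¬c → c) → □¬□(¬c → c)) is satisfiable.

1. ¬(¬□(¬c → c) → □¬□(¬c → c)), 0
2. ¬□(¬c → c), 0
3. ¬□¬□(¬c → c), 0
4. ¬(¬c → c), 1
5. ¬c, 1
6. □(¬c → c), 2
7. ¬c → c, 2
8. c, 2
Accessibility: 0R0, 0R1, 0R2, 1R1, 2R2

Yes, satisfiable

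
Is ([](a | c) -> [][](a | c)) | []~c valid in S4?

Tableau for the negation ~(([](a | c) -> [][](a | c)) | []~c):
1. ~(([](a | c) -> [][](a | c)) | []~c), 0
2. ~([](a | c) -> [][](a | c)), 0
3. ~[]~c, 0
4. [](a | c), 0
5. ~[][](a | c), 0
6. a | c, 0
7. c, 0
8. c, 1
9. a | c, 1
10. ~[](a | c), 2
11. a | c, 2
12. c, 2
13. ~(a | c), 3
14. ~a, 3
15. ~c, 3
16. a | c, 3
17. c, 3
Accessibility: 0R0, 0R1, 0R2, 0R3, 1R1, 2R2, 2R3, 3R3
Branch closes: c and ~c both at 3.
All branches of the negation close; one closing branch shown above.

Valid in S4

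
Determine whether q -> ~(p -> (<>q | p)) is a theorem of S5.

Invalid (countermodel exists)

Tableau for the negation ~(q -> ~(p -> (<>q | p))):
1. ~(q -> ~(p -> (<>q | p))), w0
2. q, w0
3. p -> (<>q | p), w0
4. <>q | p, w0
5. p, w0
Accessibility: w0Rw0
The negation has an open branch (countermodel exists).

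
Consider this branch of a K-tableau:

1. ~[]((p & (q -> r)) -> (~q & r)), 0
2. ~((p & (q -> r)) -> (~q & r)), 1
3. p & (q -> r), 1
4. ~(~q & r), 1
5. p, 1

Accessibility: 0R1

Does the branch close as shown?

Not closed

No atom appears with both signs at the same world.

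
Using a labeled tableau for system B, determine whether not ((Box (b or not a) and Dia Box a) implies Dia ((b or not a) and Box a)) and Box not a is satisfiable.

1. not ((Box (b or not a) and Dia Box a) implies Dia ((b or not a) and Box a)) and Box not a, u
2. not ((Box (b or not a) and Dia Box a) implies Dia ((b or not a) and Box a)), u
3. Box not a, u
4. Box (b or not a) and Dia Box a, u
5. not Dia ((b or not a) and Box a), u
6. Box (b or not a), u
7. Dia Box a, u
8. not a, u
9. not ((b or not a) and Box a), u
10. b or not a, u
11. not Box a, u
12. Box a, v
13. not a, v
14. not ((b or not a) and Box a), v
15. b or not a, v
16. a, u
Accessibility: uRu, uRv, vRu, vRv
Branch closes: a and not a both at u.
All branches of the tableau close; one closing branch shown above.

Unsatisfiable (every branch closes)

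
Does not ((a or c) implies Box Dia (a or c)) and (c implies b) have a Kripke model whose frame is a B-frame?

Unsatisfiable (every branch closes)

1. not ((a or c) implies Box Dia (a or c)) and (c implies b), 0
2. not ((a or c) implies Box Dia (a or c)), 0
3. c implies b, 0
4. a or c, 0
5. not Box Dia (a or c), 0
6. b, 0
7. c, 0
8. not Dia (a or c), 1
9. not (a or c), 0
10. not a, 0
11. not c, 0
Accessibility: 0R0, 0R1, 1R0, 1R1
Branch closes: c and not c both at 0.
All branches of the tableau close; one closing branch shown above.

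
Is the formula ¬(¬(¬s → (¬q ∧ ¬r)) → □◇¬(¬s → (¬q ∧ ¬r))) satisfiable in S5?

1. ¬(¬(¬s → (¬q ∧ ¬r)) → □◇¬(¬s → (¬q ∧ ¬r))), u
2. ¬(¬s → (¬q ∧ ¬r)), u
3. ¬□◇¬(¬s → (¬q ∧ ¬r)), u
4. ¬s, u
5. ¬(¬q ∧ ¬r), u
6. r, u
7. ¬◇¬(¬s → (¬q ∧ ¬r)), v
8. ¬s → (¬q ∧ ¬r), u
9. ¬s → (¬q ∧ ¬r), v
10. ¬q ∧ ¬r, u
11. ¬q, u
12. ¬r, u
Accessibility: uRu, uRv, vRu, vRv
Branch closes: r and ¬r both at u.
All branches of the tableau close; one closing branch shown above.

Unsatisfiable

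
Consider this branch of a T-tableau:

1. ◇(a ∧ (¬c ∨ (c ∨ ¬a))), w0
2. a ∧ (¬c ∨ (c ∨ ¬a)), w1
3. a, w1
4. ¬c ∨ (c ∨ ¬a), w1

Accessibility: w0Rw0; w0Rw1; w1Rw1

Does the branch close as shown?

No, open

No atom appears with both signs at the same world.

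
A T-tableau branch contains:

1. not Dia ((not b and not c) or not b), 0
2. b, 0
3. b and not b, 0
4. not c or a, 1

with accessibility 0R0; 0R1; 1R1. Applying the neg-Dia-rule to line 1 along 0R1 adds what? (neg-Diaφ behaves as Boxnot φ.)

not ((not b and not c) or not b), 1

neg-Diaφ behaves as Boxnot φ: propagate the negated body to each accessible world.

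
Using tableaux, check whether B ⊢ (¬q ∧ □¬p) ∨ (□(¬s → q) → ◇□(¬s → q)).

Valid in B

Tableau for the negation ¬((¬q ∧ □¬p) ∨ (□(¬s → q) → ◇□(¬s → q))):
1. ¬((¬q ∧ □¬p) ∨ (□(¬s → q) → ◇□(¬s → q))), w0
2. ¬(¬q ∧ □¬p), w0
3. ¬(□(¬s → q) → ◇□(¬s → q)), w0
4. □(¬s → q), w0
5. ¬◇□(¬s → q), w0
6. ¬s → q, w0
7. ¬□(¬s → q), w0
8. ¬□¬p, w0
9. q, w0
10. ¬(¬s → q), w1
11. ¬s, w1
12. ¬q, w1
13. ¬s → q, w1
14. ¬□(¬s → q), w1
15. q, w1
Accessibility: w0Rw0, w0Rw1, w1Rw0, w1Rw1
Branch closes: q and ¬q both at w1.
Every branch of the negation's tableau closes; the branch above is one of them.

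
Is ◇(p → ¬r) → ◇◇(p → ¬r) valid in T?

Yes, valid

Tableau for the negation ¬(◇(p → ¬r) → ◇◇(p → ¬r)):
1. ¬(◇(p → ¬r) → ◇◇(p → ¬r)), u
2. ◇(p → ¬r), u   [¬→-rule on 1]
3. ¬◇◇(p → ¬r), u   [¬→-rule on 1]
4. ¬◇(p → ¬r), u   [¬◇-rule on 3 via uRu]
5. ¬(p → ¬r), u   [¬◇-rule on 4 via uRu]
6. p, u   [¬→-rule on 5]
7. r, u   [¬→-rule on 5]
8. p → ¬r, v   [◇-rule on 2: fresh world v, uRv]
9. ¬◇(p → ¬r), v   [¬◇-rule on 3 via uRv]
10. ¬(p → ¬r), v   [¬◇-rule on 4 via uRv]
11. p, v   [¬→-rule on 10]
12. r, v   [¬→-rule on 10]
13. ¬r, v   [→-rule on 8 (branches; this branch)]
Accessibility: uRu, uRv, vRv
Branch closes: r and ¬r both at v.
All branches of the negation close; one closing branch shown above.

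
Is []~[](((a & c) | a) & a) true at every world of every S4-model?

Invalid (countermodel exists)

Tableau for the negation ~[]~[](((a & c) | a) & a):
1. ~[]~[](((a & c) | a) & a), u
2. [](((a & c) | a) & a), v   [~[]-rule on 1: fresh world v, uRv]
3. ((a & c) | a) & a, v   [[]-rule on 2 via vRv]
4. (a & c) | a, v   [&-rule on 3]
5. a, v   [&-rule on 3]
Accessibility: uRu, uRv, vRv
The negation has an open branch (countermodel exists).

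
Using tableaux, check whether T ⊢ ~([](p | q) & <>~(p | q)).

Valid in T

Tableau for the negation [](p | q) & <>~(p | q):
1. [](p | q) & <>~(p | q), w0
2. [](p | q), w0
3. <>~(p | q), w0
4. p | q, w0
5. q, w0
6. ~(p | q), w1
7. ~p, w1
8. ~q, w1
9. p | q, w1
10. q, w1
Accessibility: w0Rw0, w0Rw1, w1Rw1
Branch closes: q and ~q both at w1.
Every branch of the negation's tableau closes; the branch above is one of them.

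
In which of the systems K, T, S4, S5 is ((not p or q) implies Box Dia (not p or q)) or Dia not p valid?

S5

S4-tableau for the negation not (((not p or q) implies Box Dia (not p or q)) or Dia not p):
1. not (((not p or q) implies Box Dia (not p or q)) or Dia not p), u
2. not ((not p or q) implies Box Dia (not p or q)), u   [neg-or-rule on 1]
3. not Dia not p, u   [neg-or-rule on 1]
4. not p or q, u   [neg-implies-rule on 2]
5. not Box Dia (not p or q), u   [neg-implies-rule on 2]
6. p, u   [neg-Dia-rule on 3 via uRu]
7. q, u   [or-rule on 4 (branches; this branch)]
8. not Dia (not p or q), v   [neg-Box-rule on 5: fresh world v, uRv]
9. p, v   [neg-Dia-rule on 3 via uRv]
10. not (not p or q), v   [neg-Dia-rule on 8 via vRv]
11. not q, v   [neg-or-rule on 10]
Accessibility: uRu, uRv, vRv
Complete open branch: countermodel on an S4-frame, so not valid in S4, nor in K, T (the same frame is also a K-frame and a T-frame).
S5-tableau for the negation not (((not p or q) implies Box Dia (not p or q)) or Dia not p):
1. not (((not p or q) implies Box Dia (not p or q)) or Dia not p), u
2. not ((not p or q) implies Box Dia (not p or q)), u   [neg-or-rule on 1]
3. not Dia not p, u   [neg-or-rule on 1]
4. not p or q, u   [neg-implies-rule on 2]
5. not Box Dia (not p or q), u   [neg-implies-rule on 2]
6. p, u   [neg-Dia-rule on 3 via uRu]
7. q, u   [or-rule on 4 (branches; this branch)]
8. not Dia (not p or q), v   [neg-Box-rule on 5: fresh world v, uRv]
9. p, v   [neg-Dia-rule on 3 via uRv]
10. not (not p or q), u   [neg-Dia-rule on 8 via vRu]
11. not q, u   [neg-or-rule on 10]
Accessibility: uRu, uRv, vRu, vRv
Branch closes: q and not q both at u.
Every branch closes (one shown): valid in S5.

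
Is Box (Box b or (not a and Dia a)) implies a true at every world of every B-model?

Not valid

Tableau for the negation not (Box (Box b or (not a and Dia a)) implies a):
1. not (Box (Box b or (not a and Dia a)) implies a), w0
2. Box (Box b or (not a and Dia a)), w0   [neg-implies-rule on 1]
3. not a, w0   [neg-implies-rule on 1]
4. Box b or (not a and Dia a), w0   [Box-rule on 2 via w0Rw0]
5. not a and Dia a, w0   [or-rule on 4 (branches; this branch)]
6. Dia a, w0   [and-rule on 5]
7. a, w1   [Dia-rule on 6: fresh world w1, w0Rw1]
8. Box b or (not a and Dia a), w1   [Box-rule on 2 via w0Rw1]
9. Box b, w1   [or-rule on 8 (branches; this branch)]
10. b, w0   [Box-rule on 9 via w1Rw0]
11. b, w1   [Box-rule on 9 via w1Rw1]
Accessibility: w0Rw0, w0Rw1, w1Rw0, w1Rw1
The negation has an open branch (countermodel exists).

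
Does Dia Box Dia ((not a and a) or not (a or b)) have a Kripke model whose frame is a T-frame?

1. Dia Box Dia ((not a and a) or not (a or b)), 0
2. Box Dia ((not a and a) or not (a or b)), 1
3. Dia ((not a and a) or not (a or b)), 1
4. (not a and a) or not (a or b), 2
5. Dia ((not a and a) or not (a or b)), 2
6. not (a or b), 2
7. not a, 2
8. not b, 2
9. (not a and a) or not (a or b), 3
10. not (a or b), 3
11. not a, 3
12. not b, 3
Accessibility: 0R0, 0R1, 1R1, 1R2, 2R2, 2R3, 3R3

Satisfiable (open branch found)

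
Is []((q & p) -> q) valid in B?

Tableau for the negation ~[]((q & p) -> q):
1. ~[]((q & p) -> q), w0
2. ~((q & p) -> q), w1
3. q & p, w1
4. ~q, w1
5. q, w1
6. p, w1
Accessibility: w0Rw0, w0Rw1, w1Rw0, w1Rw1
Branch closes: q and ~q both at w1.
All branches of the negation close; one closing branch shown above.

Valid in B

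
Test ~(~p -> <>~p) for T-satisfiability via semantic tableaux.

1. ~(~p -> <>~p), u
2. ~p, u   [~->-rule on 1]
3. ~<>~p, u   [~->-rule on 1]
4. p, u   [~<>-rule on 3 via uRu]
Accessibility: uRu
Branch closes: p and ~p both at u.
Every branch closes; the branch above is one of them.

Unsatisfiable (every branch closes)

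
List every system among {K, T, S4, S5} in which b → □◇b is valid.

S5-tableau for the negation ¬(b → □◇b):
1. ¬(b → □◇b), w0
2. b, w0   [¬→-rule on 1]
3. ¬□◇b, w0   [¬→-rule on 1]
4. ¬◇b, w1   [¬□-rule on 3: fresh world w1, w0Rw1]
5. ¬b, w0   [¬◇-rule on 4 via w1Rw0]
Accessibility: w0Rw0, w0Rw1, w1Rw0, w1Rw1
Branch closes: b and ¬b both at w0.
Every branch closes (one shown): valid in S5.
S4-tableau for the negation ¬(b → □◇b):
1. ¬(b → □◇b), w0
2. b, w0   [¬→-rule on 1]
3. ¬□◇b, w0   [¬→-rule on 1]
4. ¬◇b, w1   [¬□-rule on 3: fresh world w1, w0Rw1]
5. ¬b, w1   [¬◇-rule on 4 via w1Rw1]
Accessibility: w0Rw0, w0Rw1, w1Rw1
Complete open branch: countermodel on an S4-frame, so not valid in S4, nor in K, T (the same frame is also a K-frame and a T-frame).

S5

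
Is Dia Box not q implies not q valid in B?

Tableau for the negation not (Dia Box not q implies not q):
1. not (Dia Box not q implies not q), 0
2. Dia Box not q, 0
3. q, 0
4. Box not q, 1
5. not q, 0
Accessibility: 0R0, 0R1, 1R0, 1R1
Branch closes: q and not q both at 0.
All branches of the negation close; one closing branch shown above.

Valid in B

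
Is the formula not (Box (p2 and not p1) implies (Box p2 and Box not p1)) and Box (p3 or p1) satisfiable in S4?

1. not (Box (p2 and not p1) implies (Box p2 and Box not p1)) and Box (p3 or p1), u
2. not (Box (p2 and not p1) implies (Box p2 and Box not p1)), u
3. Box (p3 or p1), u
4. Box (p2 and not p1), u
5. not (Box p2 and Box not p1), u
6. p3 or p1, u
7. p2 and not p1, u
8. p2, u
9. not p1, u
10. not Box not p1, u
11. p3, u
12. p1, v
13. p3 or p1, v
14. p2 and not p1, v
15. p2, v
16. not p1, v
Accessibility: uRu, uRv, vRv
Branch closes: p1 and not p1 both at v.
All branches of the tableau close; one closing branch shown above.

Unsatisfiable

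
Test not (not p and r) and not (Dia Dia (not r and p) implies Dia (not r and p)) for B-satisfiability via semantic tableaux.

1. not (not p and r) and not (Dia Dia (not r and p) implies Dia (not r and p)), 0
2. not (not p and r), 0   [and-rule on 1]
3. not (Dia Dia (not r and p) implies Dia (not r and p)), 0   [and-rule on 1]
4. Dia Dia (not r and p), 0   [neg-implies-rule on 3]
5. not Dia (not r and p), 0   [neg-implies-rule on 3]
6. not (not r and p), 0   [neg-Dia-rule on 5 via 0R0]
7. not r, 0   [neg-and-rule on 2 (branches; this branch)]
8. not p, 0   [neg-and-rule on 6 (branches; this branch)]
9. Dia (not r and p), 1   [Dia-rule on 4: fresh world 1, 0R1]
10. not (not r and p), 1   [neg-Dia-rule on 5 via 0R1]
11. not p, 1   [neg-and-rule on 10 (branches; this branch)]
12. not r and p, 2   [Dia-rule on 9: fresh world 2, 1R2]
13. not r, 2   [and-rule on 12]
14. p, 2   [and-rule on 12]
Accessibility: 0R0, 0R1, 1R0, 1R1, 1R2, 2R1, 2R2

Yes, satisfiable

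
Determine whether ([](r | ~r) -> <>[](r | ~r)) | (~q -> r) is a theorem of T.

Tableau for the negation ~(([](r | ~r) -> <>[](r | ~r)) | (~q -> r)):
1. ~(([](r | ~r) -> <>[](r | ~r)) | (~q -> r)), 0
2. ~([](r | ~r) -> <>[](r | ~r)), 0
3. ~(~q -> r), 0
4. [](r | ~r), 0
5. ~<>[](r | ~r), 0
6. ~q, 0
7. ~r, 0
8. r | ~r, 0
9. ~[](r | ~r), 0
10. ~(r | ~r), 1
11. ~r, 1
12. r, 1
Accessibility: 0R0, 0R1, 1R1
Branch closes: r and ~r both at 1.
Every branch of the negation's tableau closes; the branch above is one of them.

Valid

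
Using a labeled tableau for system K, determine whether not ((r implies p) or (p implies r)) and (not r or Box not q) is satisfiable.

No, unsatisfiable

1. not ((r implies p) or (p implies r)) and (not r or Box not q), w0
2. not ((r implies p) or (p implies r)), w0   [and-rule on 1]
3. not r or Box not q, w0   [and-rule on 1]
4. not (r implies p), w0   [neg-or-rule on 2]
5. not (p implies r), w0   [neg-or-rule on 2]
6. r, w0   [neg-implies-rule on 4]
7. not p, w0   [neg-implies-rule on 4]
8. p, w0   [neg-implies-rule on 5]
9. not r, w0   [neg-implies-rule on 5]
Branch closes: p and not p both at w0.
Every branch closes; the branch above is one of them.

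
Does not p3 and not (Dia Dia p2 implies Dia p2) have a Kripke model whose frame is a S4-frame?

1. not p3 and not (Dia Dia p2 implies Dia p2), 0
2. not p3, 0   [and-rule on 1]
3. not (Dia Dia p2 implies Dia p2), 0   [and-rule on 1]
4. Dia Dia p2, 0   [neg-implies-rule on 3]
5. not Dia p2, 0   [neg-implies-rule on 3]
6. not p2, 0   [neg-Dia-rule on 5 via 0R0]
7. Dia p2, 1   [Dia-rule on 4: fresh world 1, 0R1]
8. not p2, 1   [neg-Dia-rule on 5 via 0R1]
9. p2, 2   [Dia-rule on 7: fresh world 2, 1R2]
10. not p2, 2   [neg-Dia-rule on 5 via 0R2]
Accessibility: 0R0, 0R1, 0R2, 1R1, 1R2, 2R2
Branch closes: p2 and not p2 both at 2.
Every branch closes; the branch above is one of them.

Unsatisfiable (every branch closes)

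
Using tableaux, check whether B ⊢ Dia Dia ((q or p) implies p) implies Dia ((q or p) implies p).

Not valid

Tableau for the negation not (Dia Dia ((q or p) implies p) implies Dia ((q or p) implies p)):
1. not (Dia Dia ((q or p) implies p) implies Dia ((q or p) implies p)), 0
2. Dia Dia ((q or p) implies p), 0
3. not Dia ((q or p) implies p), 0
4. not ((q or p) implies p), 0
5. q or p, 0
6. not p, 0
7. q, 0
8. Dia ((q or p) implies p), 1
9. not ((q or p) implies p), 1
10. q or p, 1
11. not p, 1
12. q, 1
13. (q or p) implies p, 2
14. p, 2
Accessibility: 0R0, 0R1, 1R0, 1R1, 1R2, 2R1, 2R2
The negation has an open branch (countermodel exists).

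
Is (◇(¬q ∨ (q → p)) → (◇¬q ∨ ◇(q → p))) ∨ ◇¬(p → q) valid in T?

Tableau for the negation ¬((◇(¬q ∨ (q → p)) → (◇¬q ∨ ◇(q → p))) ∨ ◇¬(p → q)):
1. ¬((◇(¬q ∨ (q → p)) → (◇¬q ∨ ◇(q → p))) ∨ ◇¬(p → q)), u
2. ¬(◇(¬q ∨ (q → p)) → (◇¬q ∨ ◇(q → p))), u
3. ¬◇¬(p → q), u
4. ◇(¬q ∨ (q → p)), u
5. ¬(◇¬q ∨ ◇(q → p)), u
6. ¬◇¬q, u
7. ¬◇(q → p), u
8. p → q, u
9. q, u
10. ¬(q → p), u
11. ¬p, u
12. ¬q ∨ (q → p), v
13. p → q, v
14. q, v
15. ¬(q → p), v
16. ¬p, v
17. q → p, v
18. p, v
Accessibility: uRu, uRv, vRv
Branch closes: p and ¬p both at v.
All branches of the negation close; one closing branch shown above.

Valid in T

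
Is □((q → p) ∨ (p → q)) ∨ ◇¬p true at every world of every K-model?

Valid

Tableau for the negation ¬(□((q → p) ∨ (p → q)) ∨ ◇¬p):
1. ¬(□((q → p) ∨ (p → q)) ∨ ◇¬p), u
2. ¬□((q → p) ∨ (p → q)), u
3. ¬◇¬p, u
4. ¬((q → p) ∨ (p → q)), v
5. ¬(q → p), v
6. ¬(p → q), v
7. q, v
8. ¬p, v
9. p, v
10. ¬q, v
Accessibility: uRv
Branch closes: p and ¬p both at v.
Every branch of the negation's tableau closes; the branch above is one of them.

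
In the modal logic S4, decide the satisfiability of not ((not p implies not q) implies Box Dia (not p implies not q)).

1. not ((not p implies not q) implies Box Dia (not p implies not q)), u
2. not p implies not q, u
3. not Box Dia (not p implies not q), u
4. not q, u
5. not Dia (not p implies not q), v
6. not (not p implies not q), v
7. not p, v
8. q, v
Accessibility: uRu, uRv, vRv

Satisfiable (open branch found)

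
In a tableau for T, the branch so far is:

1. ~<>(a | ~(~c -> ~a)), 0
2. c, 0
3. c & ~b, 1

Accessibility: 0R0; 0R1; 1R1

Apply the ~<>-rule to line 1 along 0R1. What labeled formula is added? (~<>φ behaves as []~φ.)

~(a | ~(~c -> ~a)), 1

~<>φ behaves as []~φ: propagate the negated body to each accessible world.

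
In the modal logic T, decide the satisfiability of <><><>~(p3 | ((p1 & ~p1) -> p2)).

1. <><><>~(p3 | ((p1 & ~p1) -> p2)), w0
2. <><>~(p3 | ((p1 & ~p1) -> p2)), w1
3. <>~(p3 | ((p1 & ~p1) -> p2)), w2
4. ~(p3 | ((p1 & ~p1) -> p2)), w3
5. ~p3, w3
6. ~((p1 & ~p1) -> p2), w3
7. p1 & ~p1, w3
8. ~p2, w3
9. p1, w3
10. ~p1, w3
Accessibility: w0Rw0, w0Rw1, w1Rw1, w1Rw2, w2Rw2, w2Rw3, w3Rw3
Branch closes: p1 and ~p1 both at w3.
Every branch closes; the branch above is one of them.

Unsatisfiable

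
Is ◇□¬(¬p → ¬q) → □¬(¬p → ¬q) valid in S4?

No, not valid

Tableau for the negation ¬(◇□¬(¬p → ¬q) → □¬(¬p → ¬q)):
1. ¬(◇□¬(¬p → ¬q) → □¬(¬p → ¬q)), u
2. ◇□¬(¬p → ¬q), u
3. ¬□¬(¬p → ¬q), u
4. □¬(¬p → ¬q), v
5. ¬(¬p → ¬q), v
6. ¬p, v
7. q, v
8. ¬p → ¬q, w
9. ¬q, w
Accessibility: uRu, uRv, uRw, vRv, wRw
The negation has an open branch (countermodel exists).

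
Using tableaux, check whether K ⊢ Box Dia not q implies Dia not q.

No, not valid

Tableau for the negation not (Box Dia not q implies Dia not q):
1. not (Box Dia not q implies Dia not q), 0
2. Box Dia not q, 0
3. not Dia not q, 0
The negation has an open branch (countermodel exists).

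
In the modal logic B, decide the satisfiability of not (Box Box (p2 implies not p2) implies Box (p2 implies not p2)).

Unsatisfiable

1. not (Box Box (p2 implies not p2) implies Box (p2 implies not p2)), u
2. Box Box (p2 implies not p2), u   [neg-implies-rule on 1]
3. not Box (p2 implies not p2), u   [neg-implies-rule on 1]
4. Box (p2 implies not p2), u   [Box-rule on 2 via uRu]
5. p2 implies not p2, u   [Box-rule on 4 via uRu]
6. not p2, u   [implies-rule on 5 (branches; this branch)]
7. not (p2 implies not p2), v   [neg-Box-rule on 3: fresh world v, uRv]
8. p2, v   [neg-implies-rule on 7]
9. Box (p2 implies not p2), v   [Box-rule on 2 via uRv]
10. p2 implies not p2, v   [Box-rule on 4 via uRv]
11. not p2, v   [implies-rule on 10 (branches; this branch)]
Accessibility: uRu, uRv, vRu, vRv
Branch closes: p2 and not p2 both at v.
(One branch shown.) All branches close.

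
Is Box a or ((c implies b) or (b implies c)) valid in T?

Valid

Tableau for the negation not (Box a or ((c implies b) or (b implies c))):
1. not (Box a or ((c implies b) or (b implies c))), 0
2. not Box a, 0
3. not ((c implies b) or (b implies c)), 0
4. not (c implies b), 0
5. not (b implies c), 0
6. c, 0
7. not b, 0
8. b, 0
9. not c, 0
Accessibility: 0R0
Branch closes: b and not b both at 0.
Every branch of the negation's tableau closes; the branch above is one of them.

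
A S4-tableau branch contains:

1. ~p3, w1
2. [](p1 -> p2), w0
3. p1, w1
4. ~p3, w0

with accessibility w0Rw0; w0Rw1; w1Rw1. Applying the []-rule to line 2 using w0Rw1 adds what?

p1 -> p2, w1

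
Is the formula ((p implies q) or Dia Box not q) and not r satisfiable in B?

Satisfiable (open branch found)

1. ((p implies q) or Dia Box not q) and not r, w0
2. (p implies q) or Dia Box not q, w0   [and-rule on 1]
3. not r, w0   [and-rule on 1]
4. Dia Box not q, w0   [or-rule on 2 (branches; this branch)]
5. Box not q, w1   [Dia-rule on 4: fresh world w1, w0Rw1]
6. not q, w0   [Box-rule on 5 via w1Rw0]
7. not q, w1   [Box-rule on 5 via w1Rw1]
Accessibility: w0Rw0, w0Rw1, w1Rw0, w1Rw1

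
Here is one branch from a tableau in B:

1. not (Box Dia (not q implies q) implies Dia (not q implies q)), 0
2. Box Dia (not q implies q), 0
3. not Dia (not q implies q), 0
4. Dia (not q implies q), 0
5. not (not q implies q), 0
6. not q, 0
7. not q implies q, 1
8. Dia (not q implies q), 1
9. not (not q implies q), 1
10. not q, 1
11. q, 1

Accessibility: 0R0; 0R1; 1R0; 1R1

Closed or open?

Yes, closed

Both q and not q appear at 1.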